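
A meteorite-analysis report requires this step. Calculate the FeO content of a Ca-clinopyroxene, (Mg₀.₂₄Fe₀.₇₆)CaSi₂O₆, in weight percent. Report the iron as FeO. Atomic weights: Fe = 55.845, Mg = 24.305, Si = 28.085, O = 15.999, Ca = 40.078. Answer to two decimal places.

Molar mass of (Mg₀.₂₄Fe₀.₇₆)CaSi₂O₆ = 0.24*24.305 + 0.76*55.845 + 1*40.078 + 2*28.085 + 6*15.999 = 240.517 g/mol.
Each formula unit contains 0.76 Fe, equivalent to 0.76/1 = 0.7600 mol FeO.
M(FeO) = 1×55.845 + 1×15.999 = 71.844 g/mol.
Mass of FeO per formula unit = 0.7600 × 71.844 = 54.601 g.
FeO wt% = 54.601 / 240.517 × 100 = 22.70%.

22.70 wt%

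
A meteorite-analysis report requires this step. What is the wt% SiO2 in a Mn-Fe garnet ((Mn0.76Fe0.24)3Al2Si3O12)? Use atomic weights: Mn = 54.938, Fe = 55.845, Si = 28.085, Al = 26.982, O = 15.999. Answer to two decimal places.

36.36 wt%

Formula mass = 495.674 g/mol.
3 Si → 3.0000 mol SiO2 per formula unit; M(SiO2) = 60.083, so SiO2 mass = 180.249 g.
180.249/495.674 × 100 = 36.36 wt%.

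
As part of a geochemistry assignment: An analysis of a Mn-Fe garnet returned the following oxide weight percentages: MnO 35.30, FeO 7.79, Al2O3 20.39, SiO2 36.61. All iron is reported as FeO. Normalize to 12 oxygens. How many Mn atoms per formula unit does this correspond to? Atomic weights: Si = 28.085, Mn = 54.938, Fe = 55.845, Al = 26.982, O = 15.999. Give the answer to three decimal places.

MnO: 35.30/70.937 = 0.49762 mol → 0.49762 mol Mn, 0.49762 mol O.
FeO: 7.79/71.844 = 0.10843 mol → 0.10843 mol Fe, 0.10843 mol O.
Al2O3: 20.39/101.961 = 0.19998 mol → 0.39996 mol Al, 0.59994 mol O.
SiO2: 36.61/60.083 = 0.60932 mol → 0.60932 mol Si, 1.21864 mol O.
Total oxygen = 2.42463 mol. Normalization factor = 12/2.42463 = 4.94921.
Mn per 12 O = 0.49762 × 4.94921 = 2.463.

2.463 Mn apfu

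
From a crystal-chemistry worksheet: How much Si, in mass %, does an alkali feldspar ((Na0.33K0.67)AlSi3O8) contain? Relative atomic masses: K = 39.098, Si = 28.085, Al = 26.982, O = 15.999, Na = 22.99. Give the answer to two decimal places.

M((Na0.33K0.67)AlSi3O8) = 273.011 g/mol.
Si contributes 3 × 28.085 = 84.255 g per mole.
84.255/273.011 = 0.3086 → 30.86%.

30.86 mass %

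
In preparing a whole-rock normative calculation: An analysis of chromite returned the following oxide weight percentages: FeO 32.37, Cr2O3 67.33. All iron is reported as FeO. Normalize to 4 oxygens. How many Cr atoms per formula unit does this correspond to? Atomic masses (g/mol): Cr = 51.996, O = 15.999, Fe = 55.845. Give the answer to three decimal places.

1.991 Cr apfu

FeO (M=71.844): mol = 0.45056; Fe = 0.45056, O = 0.45056.
Cr2O3 (M=151.989): mol = 0.44299; Cr = 0.88598, O = 1.32897.
ΣO = 1.77953; factor = 4/ΣO = 2.24778.
Cr apfu = 0.88598 × 2.24778 = 1.991.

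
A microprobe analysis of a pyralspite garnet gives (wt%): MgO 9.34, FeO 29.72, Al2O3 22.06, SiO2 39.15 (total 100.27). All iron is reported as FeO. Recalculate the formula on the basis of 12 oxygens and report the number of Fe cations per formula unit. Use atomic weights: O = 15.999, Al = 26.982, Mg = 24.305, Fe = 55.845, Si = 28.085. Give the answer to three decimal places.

1.911 Fe apfu

MgO: 9.34/40.304 = 0.23174 mol → 0.23174 mol Mg, 0.23174 mol O.
FeO: 29.72/71.844 = 0.41367 mol → 0.41367 mol Fe, 0.41367 mol O.
Al2O3: 22.06/101.961 = 0.21636 mol → 0.43272 mol Al, 0.64908 mol O.
SiO2: 39.15/60.083 = 0.65160 mol → 0.65160 mol Si, 1.30320 mol O.
Total oxygen = 2.59769 mol. Normalization factor = 12/2.59769 = 4.61949.
Fe per 12 O = 0.41367 × 4.61949 = 1.911.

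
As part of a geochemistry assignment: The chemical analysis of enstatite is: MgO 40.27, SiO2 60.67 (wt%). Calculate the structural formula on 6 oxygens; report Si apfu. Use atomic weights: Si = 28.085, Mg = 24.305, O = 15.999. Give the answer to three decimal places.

2.007 Si apfu

MgO (M=40.304): mol = 0.99916; Mg = 0.99916, O = 0.99916.
SiO2 (M=60.083): mol = 1.00977; Si = 1.00977, O = 2.01954.
ΣO = 3.01870; factor = 6/ΣO = 1.98761.
Si apfu = 1.00977 × 1.98761 = 2.007.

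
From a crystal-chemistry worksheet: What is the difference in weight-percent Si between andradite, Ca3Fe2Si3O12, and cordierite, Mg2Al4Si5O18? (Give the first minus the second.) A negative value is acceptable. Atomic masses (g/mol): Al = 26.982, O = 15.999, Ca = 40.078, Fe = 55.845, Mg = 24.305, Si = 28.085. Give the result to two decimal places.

Si in Ca3Fe2Si3O12: molar mass 508.167 g/mol; 3×28.085 = 84.255 g → 16.58 wt%.
Si in Mg2Al4Si5O18: molar mass 584.945 g/mol; 5×28.085 = 140.425 g → 24.01 wt%.
Difference = 16.58 − 24.01 = -7.43 percentage points.

-7.43 percentage points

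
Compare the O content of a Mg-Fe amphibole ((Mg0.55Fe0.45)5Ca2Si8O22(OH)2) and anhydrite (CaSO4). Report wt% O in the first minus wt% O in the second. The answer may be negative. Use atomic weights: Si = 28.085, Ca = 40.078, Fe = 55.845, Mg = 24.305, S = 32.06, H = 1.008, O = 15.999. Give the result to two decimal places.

First mineral: 383.976 g O in 883.318 g formula = 43.47 wt% O.
Second mineral: 63.996 g O in 136.134 g formula = 47.01 wt% O.
43.47% − 47.01% gives a difference of -3.54 percentage points.

-3.54 percentage points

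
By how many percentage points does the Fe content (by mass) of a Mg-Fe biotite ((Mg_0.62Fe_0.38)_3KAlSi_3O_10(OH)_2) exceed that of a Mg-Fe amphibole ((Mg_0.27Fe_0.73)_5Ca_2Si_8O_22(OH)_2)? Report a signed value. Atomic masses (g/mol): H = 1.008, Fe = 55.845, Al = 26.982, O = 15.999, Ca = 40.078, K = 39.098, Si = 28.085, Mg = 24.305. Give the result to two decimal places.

Fe in (Mg_0.62Fe_0.38)_3KAlSi_3O_10(OH)_2: molar mass 453.210 g/mol; 1.14×55.845 = 63.663 g → 14.05 wt%.
Fe in (Mg_0.27Fe_0.73)_5Ca_2Si_8O_22(OH)_2: molar mass 927.474 g/mol; 3.65×55.845 = 203.834 g → 21.98 wt%.
Difference = 14.05 − 21.98 = -7.93 percentage points.

-7.93 percentage points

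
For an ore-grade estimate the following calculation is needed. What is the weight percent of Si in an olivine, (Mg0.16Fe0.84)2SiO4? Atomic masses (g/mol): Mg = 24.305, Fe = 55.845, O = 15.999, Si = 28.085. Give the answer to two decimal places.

14.50 mass %

Formula mass = 0.32×24.305 + 1.68×55.845 + 1×28.085 + 4×15.999 = 193.678 g/mol, of which 28.085 g is Si.
So Si makes up 28.085/193.678 = 0.1450 of the mass, i.e. 14.50%.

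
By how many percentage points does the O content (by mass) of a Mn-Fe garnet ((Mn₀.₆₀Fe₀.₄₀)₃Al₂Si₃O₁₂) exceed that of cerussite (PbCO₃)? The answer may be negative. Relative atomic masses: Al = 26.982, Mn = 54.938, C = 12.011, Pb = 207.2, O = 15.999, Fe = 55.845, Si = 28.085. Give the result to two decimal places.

20.74 percentage points

First mineral: 191.988 g O in 496.109 g formula = 38.70 wt% O.
Second mineral: 47.997 g O in 267.208 g formula = 17.96 wt% O.
38.70% − 17.96% gives a difference of 20.74 percentage points.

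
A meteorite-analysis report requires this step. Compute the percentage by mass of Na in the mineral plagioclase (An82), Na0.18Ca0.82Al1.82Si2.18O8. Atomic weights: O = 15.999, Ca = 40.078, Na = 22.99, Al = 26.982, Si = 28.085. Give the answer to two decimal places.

1.50 weight percent

M(Na0.18Ca0.82Al1.82Si2.18O8) = 275.327 g/mol.
Na contributes 0.18 × 22.99 = 4.138 g per mole.
4.138/275.327 = 0.0150 → 1.50%.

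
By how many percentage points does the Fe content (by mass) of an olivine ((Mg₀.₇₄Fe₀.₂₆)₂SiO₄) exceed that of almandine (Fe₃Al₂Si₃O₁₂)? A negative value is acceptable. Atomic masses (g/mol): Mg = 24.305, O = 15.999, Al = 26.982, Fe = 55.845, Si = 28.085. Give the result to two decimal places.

M((Mg₀.₇₄Fe₀.₂₆)₂SiO₄) = 157.092 g/mol, so wt% Fe = 29.039/157.092 × 100 = 18.49%.
M(Fe₃Al₂Si₃O₁₂) = 497.742 g/mol, so wt% Fe = 167.535/497.742 × 100 = 33.66%.
18.49 − 33.66 = -15.17 pp.

-15.17 percentage points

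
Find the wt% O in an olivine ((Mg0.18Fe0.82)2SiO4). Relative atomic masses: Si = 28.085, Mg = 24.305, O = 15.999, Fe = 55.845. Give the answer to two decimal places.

Formula mass = 0.36·24.305 + 1.64·55.845 + 1·28.085 + 4·15.999 = 192.417 g/mol, of which 63.996 g is O.
So O makes up 63.996/192.417 = 0.3326 of the mass, i.e. 33.26%.

33.26 weight percent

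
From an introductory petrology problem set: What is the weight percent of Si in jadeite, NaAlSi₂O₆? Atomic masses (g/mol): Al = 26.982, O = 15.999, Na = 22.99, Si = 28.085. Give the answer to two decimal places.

27.79 mass %

Molar mass of NaAlSi₂O₆: 1×22.99 + 1×26.982 + 2×28.085 + 6×15.999 = 202.136 g/mol.
Mass of Si per formula unit: 2 × 28.085 = 56.170 g.
Weight fraction Si = 56.170 / 202.136 = 0.2779.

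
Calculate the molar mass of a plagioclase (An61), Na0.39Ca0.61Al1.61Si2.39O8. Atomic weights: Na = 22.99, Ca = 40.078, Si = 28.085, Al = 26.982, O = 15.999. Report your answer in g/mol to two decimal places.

The formula mass is the sum 0.39×22.99 + 0.61×40.078 + 1.61×26.982 + 2.39×28.085 + 8×15.999.

271.97 g/mol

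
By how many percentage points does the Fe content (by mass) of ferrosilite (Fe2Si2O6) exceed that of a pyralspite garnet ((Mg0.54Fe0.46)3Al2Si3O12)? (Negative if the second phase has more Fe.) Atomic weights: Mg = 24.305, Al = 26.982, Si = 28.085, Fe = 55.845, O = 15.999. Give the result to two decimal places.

25.08 percentage points

Fe in Fe2Si2O6: molar mass 263.854 g/mol; 2×55.845 = 111.690 g → 42.33 wt%.
Fe in (Mg0.54Fe0.46)3Al2Si3O12: molar mass 446.647 g/mol; 1.38×55.845 = 77.066 g → 17.25 wt%.
Difference = 42.33 − 17.25 = 25.08 percentage points.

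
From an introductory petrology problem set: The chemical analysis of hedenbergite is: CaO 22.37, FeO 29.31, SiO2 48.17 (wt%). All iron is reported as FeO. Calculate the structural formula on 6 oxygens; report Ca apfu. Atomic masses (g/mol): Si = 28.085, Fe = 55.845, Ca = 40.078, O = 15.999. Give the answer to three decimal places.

0.993 Ca apfu

CaO: 22.37/56.077 = 0.39892 mol → 0.39892 mol Ca, 0.39892 mol O.
FeO: 29.31/71.844 = 0.40797 mol → 0.40797 mol Fe, 0.40797 mol O.
SiO2: 48.17/60.083 = 0.80172 mol → 0.80172 mol Si, 1.60344 mol O.
Total oxygen = 2.41033 mol. Normalization factor = 6/2.41033 = 2.48929.
Ca per 6 O = 0.39892 × 2.48929 = 0.993.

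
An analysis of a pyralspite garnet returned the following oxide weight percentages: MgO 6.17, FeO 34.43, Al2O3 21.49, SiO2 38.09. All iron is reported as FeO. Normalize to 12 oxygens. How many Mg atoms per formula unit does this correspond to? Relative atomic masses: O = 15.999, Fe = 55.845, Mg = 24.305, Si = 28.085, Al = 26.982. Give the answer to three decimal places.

6.17 wt% MgO ÷ 40.304 g/mol = 0.15309 mol, giving 0.15309 Mg and 0.15309 O.
34.43 wt% FeO ÷ 71.844 g/mol = 0.47923 mol, giving 0.47923 Fe and 0.47923 O.
21.49 wt% Al2O3 ÷ 101.961 g/mol = 0.21077 mol, giving 0.42154 Al and 0.63231 O.
38.09 wt% SiO2 ÷ 60.083 g/mol = 0.63396 mol, giving 0.63396 Si and 1.26792 O.
Oxygen sums to 2.53255; scaling by 12/2.53255 = 4.73831 puts the formula on 12 O.
Mg: 0.15309 × 4.73831 = 0.725 atoms per formula unit.

0.725 Mg apfu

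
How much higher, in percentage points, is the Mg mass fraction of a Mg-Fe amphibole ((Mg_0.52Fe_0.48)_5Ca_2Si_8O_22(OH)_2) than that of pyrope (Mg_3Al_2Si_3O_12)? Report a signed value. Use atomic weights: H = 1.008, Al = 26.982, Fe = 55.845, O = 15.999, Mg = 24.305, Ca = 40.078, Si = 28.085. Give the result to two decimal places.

-10.97 percentage points

Mg in (Mg_0.52Fe_0.48)_5Ca_2Si_8O_22(OH)_2: molar mass 888.049 g/mol; 2.60×24.305 = 63.193 g → 7.12 wt%.
Mg in Mg_3Al_2Si_3O_12: molar mass 403.122 g/mol; 3×24.305 = 72.915 g → 18.09 wt%.
Difference = 7.12 − 18.09 = -10.97 percentage points.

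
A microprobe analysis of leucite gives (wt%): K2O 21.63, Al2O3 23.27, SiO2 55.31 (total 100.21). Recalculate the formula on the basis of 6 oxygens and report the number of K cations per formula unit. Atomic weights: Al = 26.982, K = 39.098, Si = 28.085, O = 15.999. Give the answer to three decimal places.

K2O: 21.63/94.195 = 0.22963 mol → 0.45926 mol K, 0.22963 mol O.
Al2O3: 23.27/101.961 = 0.22822 mol → 0.45644 mol Al, 0.68466 mol O.
SiO2: 55.31/60.083 = 0.92056 mol → 0.92056 mol Si, 1.84112 mol O.
Total oxygen = 2.75541 mol. Normalization factor = 6/2.75541 = 2.17753.
K per 6 O = 0.45926 × 2.17753 = 1.000.

1.000 K apfu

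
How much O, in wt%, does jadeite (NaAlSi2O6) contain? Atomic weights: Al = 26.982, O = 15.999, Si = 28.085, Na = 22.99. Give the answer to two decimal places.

Molar mass of NaAlSi2O6: 1×22.99 + 1×26.982 + 2×28.085 + 6×15.999 = 202.136 g/mol.
Mass of O per formula unit: 6 × 15.999 = 95.994 g.
Weight fraction O = 95.994 / 202.136 = 0.4749.

47.49 wt%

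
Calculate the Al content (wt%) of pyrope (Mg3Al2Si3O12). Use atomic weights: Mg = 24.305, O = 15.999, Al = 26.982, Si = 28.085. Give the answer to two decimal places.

13.39 wt%

M(Mg3Al2Si3O12) = 403.122 g/mol.
Al contributes 2 × 26.982 = 53.964 g per mole.
53.964/403.122 = 0.1339 → 13.39%.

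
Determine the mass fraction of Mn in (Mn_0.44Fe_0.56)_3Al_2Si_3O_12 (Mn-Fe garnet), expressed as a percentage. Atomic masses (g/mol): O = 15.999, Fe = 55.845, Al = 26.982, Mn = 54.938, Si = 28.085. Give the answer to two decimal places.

Molar mass of (Mn_0.44Fe_0.56)_3Al_2Si_3O_12: 1.32·54.938 + 1.68·55.845 + 2·26.982 + 3·28.085 + 12·15.999 = 496.545 g/mol.
Mass of Mn per formula unit: 1.32 × 54.938 = 72.518 g.
Weight fraction Mn = 72.518 / 496.545 = 0.1460.

14.60 weight percent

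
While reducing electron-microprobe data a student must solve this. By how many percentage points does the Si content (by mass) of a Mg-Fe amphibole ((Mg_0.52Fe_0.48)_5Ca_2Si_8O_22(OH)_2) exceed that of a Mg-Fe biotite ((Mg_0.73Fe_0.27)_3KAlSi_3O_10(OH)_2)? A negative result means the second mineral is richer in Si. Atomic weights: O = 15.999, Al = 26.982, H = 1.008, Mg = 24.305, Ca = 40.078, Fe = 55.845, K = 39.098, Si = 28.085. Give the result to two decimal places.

Si in (Mg_0.52Fe_0.48)_5Ca_2Si_8O_22(OH)_2: molar mass 888.049 g/mol; 8×28.085 = 224.680 g → 25.30 wt%.
Si in (Mg_0.73Fe_0.27)_3KAlSi_3O_10(OH)_2: molar mass 442.801 g/mol; 3×28.085 = 84.255 g → 19.03 wt%.
Difference = 25.30 − 19.03 = 6.27 percentage points.

6.27 percentage points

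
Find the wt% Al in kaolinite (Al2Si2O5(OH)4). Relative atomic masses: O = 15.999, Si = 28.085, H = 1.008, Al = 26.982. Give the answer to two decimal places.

20.90 wt%

M(Al2Si2O5(OH)4) = 258.157 g/mol.
Al contributes 2 × 26.982 = 53.964 g per mole.
53.964/258.157 = 0.2090 → 20.90%.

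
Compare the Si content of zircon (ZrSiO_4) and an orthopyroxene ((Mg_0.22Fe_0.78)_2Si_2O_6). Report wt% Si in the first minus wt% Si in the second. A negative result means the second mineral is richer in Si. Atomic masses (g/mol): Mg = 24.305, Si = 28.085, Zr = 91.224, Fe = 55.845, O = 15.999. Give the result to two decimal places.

First mineral: 28.085 g Si in 183.305 g formula = 15.32 wt% Si.
Second mineral: 56.170 g Si in 249.976 g formula = 22.47 wt% Si.
15.32% − 22.47% gives a difference of -7.15 percentage points.

-7.15 percentage points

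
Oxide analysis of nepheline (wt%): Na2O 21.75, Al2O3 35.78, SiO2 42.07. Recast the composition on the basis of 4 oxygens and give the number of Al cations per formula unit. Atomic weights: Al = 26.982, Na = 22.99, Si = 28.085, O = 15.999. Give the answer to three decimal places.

1.001 Al apfu

21.75 wt% Na2O ÷ 61.979 g/mol = 0.35093 mol, giving 0.70186 Na and 0.35093 O.
35.78 wt% Al2O3 ÷ 101.961 g/mol = 0.35092 mol, giving 0.70184 Al and 1.05276 O.
42.07 wt% SiO2 ÷ 60.083 g/mol = 0.70020 mol, giving 0.70020 Si and 1.40040 O.
Oxygen sums to 2.80409; scaling by 4/2.80409 = 1.42649 puts the formula on 4 O.
Al: 0.70184 × 1.42649 = 1.001 atoms per formula unit.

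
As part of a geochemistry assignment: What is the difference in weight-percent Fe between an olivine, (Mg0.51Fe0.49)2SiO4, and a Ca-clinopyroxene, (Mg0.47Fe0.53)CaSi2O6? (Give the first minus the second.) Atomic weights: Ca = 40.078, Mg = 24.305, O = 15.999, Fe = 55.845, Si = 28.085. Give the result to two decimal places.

Fe in (Mg0.51Fe0.49)2SiO4: molar mass 171.600 g/mol; 0.98×55.845 = 54.728 g → 31.89 wt%.
Fe in (Mg0.47Fe0.53)CaSi2O6: molar mass 233.263 g/mol; 0.53×55.845 = 29.598 g → 12.69 wt%.
Difference = 31.89 − 12.69 = 19.20 percentage points.

19.20 percentage points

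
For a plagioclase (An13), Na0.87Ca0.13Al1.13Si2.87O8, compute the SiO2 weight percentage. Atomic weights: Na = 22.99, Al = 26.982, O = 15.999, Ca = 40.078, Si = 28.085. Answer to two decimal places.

65.24 wt%

Formula mass = 264.297 g/mol.
2.87 Si → 2.8700 mol SiO2 per formula unit; M(SiO2) = 60.083, so SiO2 mass = 172.438 g.
172.438/264.297 × 100 = 65.24 wt%.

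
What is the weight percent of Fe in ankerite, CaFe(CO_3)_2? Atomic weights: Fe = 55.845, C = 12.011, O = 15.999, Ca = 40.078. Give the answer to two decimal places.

Molar mass of CaFe(CO_3)_2: 1·40.078 + 1·55.845 + 2·12.011 + 6·15.999 = 215.939 g/mol.
Mass of Fe per formula unit: 1 × 55.845 = 55.845 g.
Weight fraction Fe = 55.845 / 215.939 = 0.2586.

25.86 wt%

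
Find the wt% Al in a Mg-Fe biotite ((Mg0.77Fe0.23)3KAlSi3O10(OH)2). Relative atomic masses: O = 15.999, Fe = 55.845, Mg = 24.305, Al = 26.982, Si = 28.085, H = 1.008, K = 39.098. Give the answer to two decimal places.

6.15 weight percent

Formula mass = 2.31×24.305 + 0.69×55.845 + 1×39.098 + 1×26.982 + 3×28.085 + 12×15.999 + 2×1.008 = 439.017 g/mol, of which 26.982 g is Al.
So Al makes up 26.982/439.017 = 0.0615 of the mass, i.e. 6.15%.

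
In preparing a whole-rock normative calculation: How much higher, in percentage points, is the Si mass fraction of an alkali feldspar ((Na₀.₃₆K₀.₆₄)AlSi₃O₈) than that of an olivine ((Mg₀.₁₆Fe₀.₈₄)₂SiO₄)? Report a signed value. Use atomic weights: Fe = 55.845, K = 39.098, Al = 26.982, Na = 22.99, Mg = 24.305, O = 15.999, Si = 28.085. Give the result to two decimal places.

Si in (Na₀.₃₆K₀.₆₄)AlSi₃O₈: molar mass 272.528 g/mol; 3×28.085 = 84.255 g → 30.92 wt%.
Si in (Mg₀.₁₆Fe₀.₈₄)₂SiO₄: molar mass 193.678 g/mol; 1×28.085 = 28.085 g → 14.50 wt%.
Difference = 30.92 − 14.50 = 16.42 percentage points.

16.42 percentage points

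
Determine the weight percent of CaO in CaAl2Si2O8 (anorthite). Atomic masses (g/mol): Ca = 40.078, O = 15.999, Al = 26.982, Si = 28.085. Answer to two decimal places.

M(CaAl2Si2O8) = 278.204 g/mol; M(CaO) = 56.077 g/mol.
Moles CaO per formula unit = 1 Ca ÷ 1 = 1.0000.
CaO fraction = (1.0000 × 56.077) / 278.204 = 56.077/278.204 = 0.2016.

20.16 wt%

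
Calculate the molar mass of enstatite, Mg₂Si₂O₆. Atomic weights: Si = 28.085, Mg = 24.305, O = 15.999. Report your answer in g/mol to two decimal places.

M = 2·24.305 + 2·28.085 + 6·15.999

200.77 g/mol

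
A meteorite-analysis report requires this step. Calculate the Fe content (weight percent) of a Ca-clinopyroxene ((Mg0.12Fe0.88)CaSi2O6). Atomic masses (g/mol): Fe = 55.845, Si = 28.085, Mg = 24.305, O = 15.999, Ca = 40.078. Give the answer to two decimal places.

20.12 weight percent

Formula mass = 0.12×24.305 + 0.88×55.845 + 1×40.078 + 2×28.085 + 6×15.999 = 244.302 g/mol, of which 49.144 g is Fe.
So Fe makes up 49.144/244.302 = 0.2012 of the mass, i.e. 20.12%.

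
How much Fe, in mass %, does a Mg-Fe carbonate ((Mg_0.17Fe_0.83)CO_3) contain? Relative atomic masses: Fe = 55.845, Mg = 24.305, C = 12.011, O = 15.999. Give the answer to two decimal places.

M((Mg_0.17Fe_0.83)CO_3) = 110.491 g/mol.
Fe contributes 0.83 × 55.845 = 46.351 g per mole.
46.351/110.491 = 0.4195 → 41.95%.

41.95 mass %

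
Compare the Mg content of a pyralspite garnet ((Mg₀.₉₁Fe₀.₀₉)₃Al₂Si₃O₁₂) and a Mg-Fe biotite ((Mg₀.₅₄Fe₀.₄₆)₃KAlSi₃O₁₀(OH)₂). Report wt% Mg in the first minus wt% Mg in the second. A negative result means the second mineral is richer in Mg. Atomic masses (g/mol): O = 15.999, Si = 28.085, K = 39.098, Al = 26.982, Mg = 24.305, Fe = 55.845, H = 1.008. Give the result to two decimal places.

7.57 percentage points

M((Mg₀.₉₁Fe₀.₀₉)₃Al₂Si₃O₁₂) = 411.638 g/mol, so wt% Mg = 66.353/411.638 × 100 = 16.12%.
M((Mg₀.₅₄Fe₀.₄₆)₃KAlSi₃O₁₀(OH)₂) = 460.779 g/mol, so wt% Mg = 39.374/460.779 × 100 = 8.55%.
16.12 − 8.55 = 7.57 pp.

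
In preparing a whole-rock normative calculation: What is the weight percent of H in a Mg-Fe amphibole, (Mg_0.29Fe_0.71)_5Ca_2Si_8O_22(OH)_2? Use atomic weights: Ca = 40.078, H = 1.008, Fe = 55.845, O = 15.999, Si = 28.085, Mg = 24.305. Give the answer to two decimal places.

Molar mass of (Mg_0.29Fe_0.71)_5Ca_2Si_8O_22(OH)_2: 1.45×24.305 + 3.55×55.845 + 2×40.078 + 8×28.085 + 24×15.999 + 2×1.008 = 924.320 g/mol.
Mass of H per formula unit: 2 × 1.008 = 2.016 g.
Weight fraction H = 2.016 / 924.320 = 0.0022.

0.22 mass %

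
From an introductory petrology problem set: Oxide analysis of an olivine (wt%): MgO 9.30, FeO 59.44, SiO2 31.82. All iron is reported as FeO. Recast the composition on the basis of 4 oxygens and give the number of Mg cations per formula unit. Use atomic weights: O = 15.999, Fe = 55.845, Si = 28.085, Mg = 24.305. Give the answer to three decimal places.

0.436 Mg apfu

MgO (M=40.304): mol = 0.23075; Mg = 0.23075, O = 0.23075.
FeO (M=71.844): mol = 0.82735; Fe = 0.82735, O = 0.82735.
SiO2 (M=60.083): mol = 0.52960; Si = 0.52960, O = 1.05920.
ΣO = 2.11730; factor = 4/ΣO = 1.88920.
Mg apfu = 0.23075 × 1.88920 = 0.436.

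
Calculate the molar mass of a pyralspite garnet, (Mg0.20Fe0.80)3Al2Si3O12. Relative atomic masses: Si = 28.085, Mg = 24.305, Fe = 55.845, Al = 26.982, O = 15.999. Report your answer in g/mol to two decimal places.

478.82 g/mol

Mg: 0.60 × 24.305 = 14.5830
Fe: 2.40 × 55.845 = 134.0280
Al: 2 × 26.982 = 53.9640
Si: 3 × 28.085 = 84.2550
O: 12 × 15.999 = 191.9880
Summing the contributions gives the formula mass.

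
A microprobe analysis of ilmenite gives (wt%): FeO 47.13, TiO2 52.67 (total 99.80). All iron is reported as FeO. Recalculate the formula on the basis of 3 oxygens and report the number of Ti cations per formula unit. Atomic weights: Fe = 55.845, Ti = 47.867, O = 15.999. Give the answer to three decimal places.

1.002 Ti apfu

FeO: 47.13/71.844 = 0.65600 mol → 0.65600 mol Fe, 0.65600 mol O.
TiO2: 52.67/79.865 = 0.65949 mol → 0.65949 mol Ti, 1.31898 mol O.
Total oxygen = 1.97498 mol. Normalization factor = 3/1.97498 = 1.51900.
Ti per 3 O = 0.65949 × 1.51900 = 1.002.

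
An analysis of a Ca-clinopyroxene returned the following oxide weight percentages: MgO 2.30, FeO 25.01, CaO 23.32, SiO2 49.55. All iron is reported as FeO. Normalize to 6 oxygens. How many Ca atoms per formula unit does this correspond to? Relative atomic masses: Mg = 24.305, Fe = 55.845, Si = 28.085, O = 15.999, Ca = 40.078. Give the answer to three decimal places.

MgO (M=40.304): mol = 0.05707; Mg = 0.05707, O = 0.05707.
FeO (M=71.844): mol = 0.34812; Fe = 0.34812, O = 0.34812.
CaO (M=56.077): mol = 0.41586; Ca = 0.41586, O = 0.41586.
SiO2 (M=60.083): mol = 0.82469; Si = 0.82469, O = 1.64938.
ΣO = 2.47043; factor = 6/ΣO = 2.42873.
Ca apfu = 0.41586 × 2.42873 = 1.010.

1.010 Ca apfu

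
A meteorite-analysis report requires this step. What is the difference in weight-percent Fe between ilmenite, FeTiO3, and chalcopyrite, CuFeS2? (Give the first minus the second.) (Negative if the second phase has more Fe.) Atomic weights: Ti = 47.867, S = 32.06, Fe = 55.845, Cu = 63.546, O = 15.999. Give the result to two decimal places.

6.38 percentage points

Fe in FeTiO3: molar mass 151.709 g/mol; 1×55.845 = 55.845 g → 36.81 wt%.
Fe in CuFeS2: molar mass 183.511 g/mol; 1×55.845 = 55.845 g → 30.43 wt%.
Difference = 36.81 − 30.43 = 6.38 percentage points.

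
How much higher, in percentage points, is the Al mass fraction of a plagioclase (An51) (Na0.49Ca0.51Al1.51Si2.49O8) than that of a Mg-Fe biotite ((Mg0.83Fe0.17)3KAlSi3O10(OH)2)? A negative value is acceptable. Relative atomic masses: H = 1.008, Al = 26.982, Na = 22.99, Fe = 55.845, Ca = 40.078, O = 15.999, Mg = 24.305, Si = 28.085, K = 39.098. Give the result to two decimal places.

8.84 percentage points

M(Na0.49Ca0.51Al1.51Si2.49O8) = 270.371 g/mol, so wt% Al = 40.743/270.371 × 100 = 15.07%.
M((Mg0.83Fe0.17)3KAlSi3O10(OH)2) = 433.339 g/mol, so wt% Al = 26.982/433.339 × 100 = 6.23%.
15.07 − 6.23 = 8.84 pp.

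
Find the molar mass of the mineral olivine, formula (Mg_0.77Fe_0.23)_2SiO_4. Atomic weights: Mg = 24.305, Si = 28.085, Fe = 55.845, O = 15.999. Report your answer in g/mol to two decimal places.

155.20 g/mol

M = 1.54×24.305 + 0.46×55.845 + 1×28.085 + 4×15.999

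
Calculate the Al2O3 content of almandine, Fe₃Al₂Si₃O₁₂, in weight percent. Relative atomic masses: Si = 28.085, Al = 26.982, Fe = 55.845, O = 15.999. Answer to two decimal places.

20.48 wt%

M(Fe₃Al₂Si₃O₁₂) = 497.742 g/mol; M(Al2O3) = 101.961 g/mol.
Moles Al2O3 per formula unit = 2 Al ÷ 2 = 1.0000.
Al2O3 fraction = (1.0000 × 101.961) / 497.742 = 101.961/497.742 = 0.2048.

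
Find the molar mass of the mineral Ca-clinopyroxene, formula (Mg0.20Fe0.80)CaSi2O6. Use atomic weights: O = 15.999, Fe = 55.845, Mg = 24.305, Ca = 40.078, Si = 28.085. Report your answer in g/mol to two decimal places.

Mg: 0.20 × 24.305 = 4.8610
Fe: 0.80 × 55.845 = 44.6760
Ca: 1 × 40.078 = 40.0780
Si: 2 × 28.085 = 56.1700
O: 6 × 15.999 = 95.9940
Summing the contributions gives the formula mass.

241.78 g/mol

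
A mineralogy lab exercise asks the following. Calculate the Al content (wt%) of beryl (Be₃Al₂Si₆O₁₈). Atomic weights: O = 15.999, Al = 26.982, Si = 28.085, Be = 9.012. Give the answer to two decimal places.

Formula mass = 3·9.012 + 2·26.982 + 6·28.085 + 18·15.999 = 537.492 g/mol, of which 53.964 g is Al.
So Al makes up 53.964/537.492 = 0.1004 of the mass, i.e. 10.04%.

10.04 wt%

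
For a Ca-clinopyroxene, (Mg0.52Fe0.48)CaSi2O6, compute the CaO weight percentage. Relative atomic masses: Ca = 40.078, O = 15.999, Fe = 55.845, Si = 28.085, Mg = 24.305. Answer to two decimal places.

M((Mg0.52Fe0.48)CaSi2O6) = 231.686 g/mol; M(CaO) = 56.077 g/mol.
Moles CaO per formula unit = 1 Ca ÷ 1 = 1.0000.
CaO fraction = (1.0000 × 56.077) / 231.686 = 56.077/231.686 = 0.2420.

24.20 wt%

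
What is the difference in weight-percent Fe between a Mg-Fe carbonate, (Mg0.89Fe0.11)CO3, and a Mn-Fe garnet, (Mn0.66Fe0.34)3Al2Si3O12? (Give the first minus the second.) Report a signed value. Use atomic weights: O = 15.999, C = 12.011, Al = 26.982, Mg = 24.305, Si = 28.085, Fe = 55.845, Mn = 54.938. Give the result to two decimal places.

-4.49 percentage points

M((Mg0.89Fe0.11)CO3) = 87.782 g/mol, so wt% Fe = 6.143/87.782 × 100 = 7.00%.
M((Mn0.66Fe0.34)3Al2Si3O12) = 495.946 g/mol, so wt% Fe = 56.962/495.946 × 100 = 11.49%.
7.00 − 11.49 = -4.49 pp.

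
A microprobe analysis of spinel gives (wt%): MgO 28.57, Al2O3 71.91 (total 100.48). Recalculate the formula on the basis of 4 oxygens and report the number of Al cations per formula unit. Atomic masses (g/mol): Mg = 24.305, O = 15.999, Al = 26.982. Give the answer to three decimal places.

MgO: 28.57/40.304 = 0.70886 mol → 0.70886 mol Mg, 0.70886 mol O.
Al2O3: 71.91/101.961 = 0.70527 mol → 1.41054 mol Al, 2.11581 mol O.
Total oxygen = 2.82467 mol. Normalization factor = 4/2.82467 = 1.41609.
Al per 4 O = 1.41054 × 1.41609 = 1.997.

1.997 Al apfu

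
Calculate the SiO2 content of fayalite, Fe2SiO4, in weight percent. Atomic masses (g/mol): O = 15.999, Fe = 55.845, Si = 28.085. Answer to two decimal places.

Formula mass = 203.771 g/mol.
1 Si → 1.0000 mol SiO2 per formula unit; M(SiO2) = 60.083, so SiO2 mass = 60.083 g.
60.083/203.771 × 100 = 29.49 wt%.

29.49 wt%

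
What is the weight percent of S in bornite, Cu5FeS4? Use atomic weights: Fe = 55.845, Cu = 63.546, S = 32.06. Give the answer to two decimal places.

Molar mass of Cu5FeS4: 5·63.546 + 1·55.845 + 4·32.06 = 501.815 g/mol.
Mass of S per formula unit: 4 × 32.06 = 128.240 g.
Weight fraction S = 128.240 / 501.815 = 0.2556.

25.56 wt%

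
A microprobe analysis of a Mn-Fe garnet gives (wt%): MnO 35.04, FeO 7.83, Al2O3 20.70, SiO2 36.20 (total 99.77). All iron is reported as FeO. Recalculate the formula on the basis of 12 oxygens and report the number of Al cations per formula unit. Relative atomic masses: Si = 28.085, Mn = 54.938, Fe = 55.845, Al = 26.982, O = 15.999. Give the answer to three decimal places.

35.04 wt% MnO ÷ 70.937 g/mol = 0.49396 mol, giving 0.49396 Mn and 0.49396 O.
7.83 wt% FeO ÷ 71.844 g/mol = 0.10899 mol, giving 0.10899 Fe and 0.10899 O.
20.70 wt% Al2O3 ÷ 101.961 g/mol = 0.20302 mol, giving 0.40604 Al and 0.60906 O.
36.20 wt% SiO2 ÷ 60.083 g/mol = 0.60250 mol, giving 0.60250 Si and 1.20500 O.
Oxygen sums to 2.41701; scaling by 12/2.41701 = 4.96481 puts the formula on 12 O.
Al: 0.40604 × 4.96481 = 2.016 atoms per formula unit.

2.016 Al apfu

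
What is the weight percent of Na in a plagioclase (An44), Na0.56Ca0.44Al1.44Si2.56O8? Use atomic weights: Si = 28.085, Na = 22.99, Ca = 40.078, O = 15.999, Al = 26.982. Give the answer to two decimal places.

Formula mass = 0.56×22.99 + 0.44×40.078 + 1.44×26.982 + 2.56×28.085 + 8×15.999 = 269.252 g/mol, of which 12.874 g is Na.
So Na makes up 12.874/269.252 = 0.0478 of the mass, i.e. 4.78%.

4.78 wt%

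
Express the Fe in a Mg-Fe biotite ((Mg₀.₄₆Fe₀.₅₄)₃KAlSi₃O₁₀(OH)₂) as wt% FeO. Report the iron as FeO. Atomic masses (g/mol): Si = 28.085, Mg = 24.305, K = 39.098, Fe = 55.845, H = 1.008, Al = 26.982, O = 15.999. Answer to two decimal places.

Formula mass = 468.349 g/mol.
1.62 Fe → 1.6200 mol FeO per formula unit; M(FeO) = 71.844, so FeO mass = 116.387 g.
116.387/468.349 × 100 = 24.85 wt%.

24.85 wt%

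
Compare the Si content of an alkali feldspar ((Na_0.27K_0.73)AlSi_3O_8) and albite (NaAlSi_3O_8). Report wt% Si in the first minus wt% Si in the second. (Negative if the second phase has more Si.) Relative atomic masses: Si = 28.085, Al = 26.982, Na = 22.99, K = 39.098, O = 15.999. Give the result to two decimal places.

First mineral: 84.255 g Si in 273.978 g formula = 30.75 wt% Si.
Second mineral: 84.255 g Si in 262.219 g formula = 32.13 wt% Si.
30.75% − 32.13% gives a difference of -1.38 percentage points.

-1.38 percentage points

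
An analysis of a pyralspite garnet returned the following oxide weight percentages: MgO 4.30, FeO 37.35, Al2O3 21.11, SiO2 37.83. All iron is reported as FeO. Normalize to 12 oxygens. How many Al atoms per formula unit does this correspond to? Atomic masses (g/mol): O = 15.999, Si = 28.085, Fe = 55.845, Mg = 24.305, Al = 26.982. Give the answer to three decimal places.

1.982 Al apfu

MgO (M=40.304): mol = 0.10669; Mg = 0.10669, O = 0.10669.
FeO (M=71.844): mol = 0.51988; Fe = 0.51988, O = 0.51988.
Al2O3 (M=101.961): mol = 0.20704; Al = 0.41408, O = 0.62112.
SiO2 (M=60.083): mol = 0.62963; Si = 0.62963, O = 1.25926.
ΣO = 2.50695; factor = 12/ΣO = 4.78669.
Al apfu = 0.41408 × 4.78669 = 1.982.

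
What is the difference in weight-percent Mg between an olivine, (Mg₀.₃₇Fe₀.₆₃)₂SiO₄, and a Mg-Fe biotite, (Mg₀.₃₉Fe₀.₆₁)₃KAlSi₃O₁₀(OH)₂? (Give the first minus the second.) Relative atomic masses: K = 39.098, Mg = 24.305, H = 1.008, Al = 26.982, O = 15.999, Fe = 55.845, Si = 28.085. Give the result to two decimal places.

3.98 percentage points

M((Mg₀.₃₇Fe₀.₆₃)₂SiO₄) = 180.431 g/mol, so wt% Mg = 17.986/180.431 × 100 = 9.97%.
M((Mg₀.₃₉Fe₀.₆₁)₃KAlSi₃O₁₀(OH)₂) = 474.972 g/mol, so wt% Mg = 28.437/474.972 × 100 = 5.99%.
9.97 − 5.99 = 3.98 pp.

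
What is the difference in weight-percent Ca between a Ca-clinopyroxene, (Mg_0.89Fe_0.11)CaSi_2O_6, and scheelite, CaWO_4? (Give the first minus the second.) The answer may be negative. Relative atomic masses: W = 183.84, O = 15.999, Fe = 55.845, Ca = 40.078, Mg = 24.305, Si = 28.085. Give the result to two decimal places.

Ca in (Mg_0.89Fe_0.11)CaSi_2O_6: molar mass 220.016 g/mol; 1×40.078 = 40.078 g → 18.22 wt%.
Ca in CaWO_4: molar mass 287.914 g/mol; 1×40.078 = 40.078 g → 13.92 wt%.
Difference = 18.22 − 13.92 = 4.30 percentage points.

4.30 percentage points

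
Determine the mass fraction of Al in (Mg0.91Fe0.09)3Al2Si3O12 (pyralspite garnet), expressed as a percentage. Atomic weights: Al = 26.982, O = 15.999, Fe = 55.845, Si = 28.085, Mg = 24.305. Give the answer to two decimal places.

13.11 weight percent

Formula mass = 2.73·24.305 + 0.27·55.845 + 2·26.982 + 3·28.085 + 12·15.999 = 411.638 g/mol, of which 53.964 g is Al.
So Al makes up 53.964/411.638 = 0.1311 of the mass, i.e. 13.11%.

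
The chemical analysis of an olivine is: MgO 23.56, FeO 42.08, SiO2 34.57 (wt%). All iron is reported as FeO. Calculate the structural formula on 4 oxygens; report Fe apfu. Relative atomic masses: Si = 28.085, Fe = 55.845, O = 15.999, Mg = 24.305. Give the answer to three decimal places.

1.009 Fe apfu

MgO: 23.56/40.304 = 0.58456 mol → 0.58456 mol Mg, 0.58456 mol O.
FeO: 42.08/71.844 = 0.58571 mol → 0.58571 mol Fe, 0.58571 mol O.
SiO2: 34.57/60.083 = 0.57537 mol → 0.57537 mol Si, 1.15074 mol O.
Total oxygen = 2.32101 mol. Normalization factor = 4/2.32101 = 1.72339.
Fe per 4 O = 0.58571 × 1.72339 = 1.009.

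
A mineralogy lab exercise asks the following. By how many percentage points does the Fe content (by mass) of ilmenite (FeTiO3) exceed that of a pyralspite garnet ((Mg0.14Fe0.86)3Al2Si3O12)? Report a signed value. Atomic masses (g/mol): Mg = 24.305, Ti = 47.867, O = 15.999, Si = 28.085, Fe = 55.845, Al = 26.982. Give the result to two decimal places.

Fe in FeTiO3: molar mass 151.709 g/mol; 1×55.845 = 55.845 g → 36.81 wt%.
Fe in (Mg0.14Fe0.86)3Al2Si3O12: molar mass 484.495 g/mol; 2.58×55.845 = 144.080 g → 29.74 wt%.
Difference = 36.81 − 29.74 = 7.07 percentage points.

7.07 percentage points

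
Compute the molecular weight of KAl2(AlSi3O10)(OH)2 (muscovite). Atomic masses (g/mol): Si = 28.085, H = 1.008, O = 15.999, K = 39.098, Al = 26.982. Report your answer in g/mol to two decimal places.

The formula mass is the sum 1*39.098 + 3*26.982 + 3*28.085 + 12*15.999 + 2*1.008.

398.30 g/mol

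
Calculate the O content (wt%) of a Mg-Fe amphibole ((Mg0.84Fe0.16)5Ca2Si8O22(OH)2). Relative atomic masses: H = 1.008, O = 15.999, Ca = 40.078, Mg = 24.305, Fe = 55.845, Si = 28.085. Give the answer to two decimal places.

45.84 wt%

M((Mg0.84Fe0.16)5Ca2Si8O22(OH)2) = 837.585 g/mol.
O contributes 24 × 15.999 = 383.976 g per mole.
383.976/837.585 = 0.4584 → 45.84%.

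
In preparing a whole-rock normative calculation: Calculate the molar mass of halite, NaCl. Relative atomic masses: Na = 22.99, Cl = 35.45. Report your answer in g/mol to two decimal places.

58.44 g/mol

Na: 1 × 22.99 = 22.9900
Cl: 1 × 35.45 = 35.4500
Summing the contributions gives the formula mass.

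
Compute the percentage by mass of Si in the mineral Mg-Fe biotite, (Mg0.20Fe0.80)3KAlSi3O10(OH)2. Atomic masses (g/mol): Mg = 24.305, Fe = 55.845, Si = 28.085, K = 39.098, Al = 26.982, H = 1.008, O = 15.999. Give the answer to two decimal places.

17.09 mass %

Molar mass of (Mg0.20Fe0.80)3KAlSi3O10(OH)2: 0.60×24.305 + 2.40×55.845 + 1×39.098 + 1×26.982 + 3×28.085 + 12×15.999 + 2×1.008 = 492.950 g/mol.
Mass of Si per formula unit: 3 × 28.085 = 84.255 g.
Weight fraction Si = 84.255 / 492.950 = 0.1709.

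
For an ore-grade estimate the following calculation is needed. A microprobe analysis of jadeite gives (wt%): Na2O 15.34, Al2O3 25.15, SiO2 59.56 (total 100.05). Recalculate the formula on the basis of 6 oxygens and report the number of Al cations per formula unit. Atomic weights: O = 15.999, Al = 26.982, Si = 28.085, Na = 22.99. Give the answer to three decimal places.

0.997 Al apfu

Na2O: 15.34/61.979 = 0.24750 mol → 0.49500 mol Na, 0.24750 mol O.
Al2O3: 25.15/101.961 = 0.24666 mol → 0.49332 mol Al, 0.73998 mol O.
SiO2: 59.56/60.083 = 0.99130 mol → 0.99130 mol Si, 1.98260 mol O.
Total oxygen = 2.97008 mol. Normalization factor = 6/2.97008 = 2.02015.
Al per 6 O = 0.49332 × 2.02015 = 0.997.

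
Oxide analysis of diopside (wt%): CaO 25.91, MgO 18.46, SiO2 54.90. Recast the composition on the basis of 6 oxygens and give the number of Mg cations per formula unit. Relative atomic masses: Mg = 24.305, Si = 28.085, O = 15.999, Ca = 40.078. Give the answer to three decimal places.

CaO (M=56.077): mol = 0.46204; Ca = 0.46204, O = 0.46204.
MgO (M=40.304): mol = 0.45802; Mg = 0.45802, O = 0.45802.
SiO2 (M=60.083): mol = 0.91374; Si = 0.91374, O = 1.82748.
ΣO = 2.74754; factor = 6/ΣO = 2.18377.
Mg apfu = 0.45802 × 2.18377 = 1.000.

1.000 Mg apfu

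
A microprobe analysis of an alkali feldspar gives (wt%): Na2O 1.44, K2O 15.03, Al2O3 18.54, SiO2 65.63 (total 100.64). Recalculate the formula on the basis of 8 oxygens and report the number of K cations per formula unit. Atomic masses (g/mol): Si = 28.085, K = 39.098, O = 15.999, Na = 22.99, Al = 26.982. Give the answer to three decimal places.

0.876 K apfu

Na2O (M=61.979): mol = 0.02323; Na = 0.04646, O = 0.02323.
K2O (M=94.195): mol = 0.15956; K = 0.31912, O = 0.15956.
Al2O3 (M=101.961): mol = 0.18183; Al = 0.36366, O = 0.54549.
SiO2 (M=60.083): mol = 1.09232; Si = 1.09232, O = 2.18464.
ΣO = 2.91292; factor = 8/ΣO = 2.74639.
K apfu = 0.31912 × 2.74639 = 0.876.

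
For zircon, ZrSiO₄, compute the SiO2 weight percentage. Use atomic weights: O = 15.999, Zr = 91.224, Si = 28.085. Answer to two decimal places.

32.78 wt%

Formula mass = 183.305 g/mol.
1 Si → 1.0000 mol SiO2 per formula unit; M(SiO2) = 60.083, so SiO2 mass = 60.083 g.
60.083/183.305 × 100 = 32.78 wt%.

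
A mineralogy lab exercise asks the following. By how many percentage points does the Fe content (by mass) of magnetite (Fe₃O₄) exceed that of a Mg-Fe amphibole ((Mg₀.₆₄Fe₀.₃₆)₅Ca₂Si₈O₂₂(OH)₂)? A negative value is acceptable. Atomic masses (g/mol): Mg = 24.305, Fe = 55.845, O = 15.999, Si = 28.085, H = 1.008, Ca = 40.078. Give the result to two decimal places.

60.79 percentage points

First mineral: 167.535 g Fe in 231.531 g formula = 72.36 wt% Fe.
Second mineral: 100.521 g Fe in 869.125 g formula = 11.57 wt% Fe.
72.36% − 11.57% gives a difference of 60.79 percentage points.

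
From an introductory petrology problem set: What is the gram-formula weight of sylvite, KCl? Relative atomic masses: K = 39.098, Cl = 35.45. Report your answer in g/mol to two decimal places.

74.55 g/mol

M = 1(39.098) + 1(35.45)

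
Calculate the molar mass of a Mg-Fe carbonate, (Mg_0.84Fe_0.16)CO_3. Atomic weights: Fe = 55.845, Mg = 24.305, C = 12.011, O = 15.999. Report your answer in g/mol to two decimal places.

89.36 g/mol

M = 0.84*24.305 + 0.16*55.845 + 1*12.011 + 3*15.999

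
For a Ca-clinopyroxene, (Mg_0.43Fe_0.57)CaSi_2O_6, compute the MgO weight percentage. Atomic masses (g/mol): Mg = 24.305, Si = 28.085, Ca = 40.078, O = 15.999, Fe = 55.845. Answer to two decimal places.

7.39 wt%

Molar mass of (Mg_0.43Fe_0.57)CaSi_2O_6 = 0.43*24.305 + 0.57*55.845 + 1*40.078 + 2*28.085 + 6*15.999 = 234.525 g/mol.
Each formula unit contains 0.43 Mg, equivalent to 0.43/1 = 0.4300 mol MgO.
M(MgO) = 1×24.305 + 1×15.999 = 40.304 g/mol.
Mass of MgO per formula unit = 0.4300 × 40.304 = 17.331 g.
MgO wt% = 17.331 / 234.525 × 100 = 7.39%.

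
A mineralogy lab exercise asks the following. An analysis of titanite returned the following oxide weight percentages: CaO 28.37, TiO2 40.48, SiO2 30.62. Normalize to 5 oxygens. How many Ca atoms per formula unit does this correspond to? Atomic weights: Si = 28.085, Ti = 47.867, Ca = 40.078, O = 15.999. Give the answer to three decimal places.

28.37 wt% CaO ÷ 56.077 g/mol = 0.50591 mol, giving 0.50591 Ca and 0.50591 O.
40.48 wt% TiO2 ÷ 79.865 g/mol = 0.50686 mol, giving 0.50686 Ti and 1.01372 O.
30.62 wt% SiO2 ÷ 60.083 g/mol = 0.50963 mol, giving 0.50963 Si and 1.01926 O.
Oxygen sums to 2.53889; scaling by 5/2.53889 = 1.96936 puts the formula on 5 O.
Ca: 0.50591 × 1.96936 = 0.996 atoms per formula unit.

0.996 Ca apfu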